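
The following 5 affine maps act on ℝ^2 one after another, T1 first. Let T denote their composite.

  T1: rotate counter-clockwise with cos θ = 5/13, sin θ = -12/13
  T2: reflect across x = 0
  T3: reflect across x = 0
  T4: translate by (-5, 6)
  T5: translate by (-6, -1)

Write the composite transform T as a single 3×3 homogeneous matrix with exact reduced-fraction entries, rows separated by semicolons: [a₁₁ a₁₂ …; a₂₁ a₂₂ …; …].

T1 = [5/13 12/13 0; -12/13 5/13 0; 0 0 1]
T2·T1 = [-5/13 -12/13 0; -12/13 5/13 0; 0 0 1]
T3·…·T1 = [5/13 12/13 0; -12/13 5/13 0; 0 0 1]
T4·…·T1 = [5/13 12/13 -5; -12/13 5/13 6; 0 0 1]
T5·…·T1 = [5/13 12/13 -11; -12/13 5/13 5; 0 0 1]

T = [5/13 12/13 -11; -12/13 5/13 5; 0 0 1]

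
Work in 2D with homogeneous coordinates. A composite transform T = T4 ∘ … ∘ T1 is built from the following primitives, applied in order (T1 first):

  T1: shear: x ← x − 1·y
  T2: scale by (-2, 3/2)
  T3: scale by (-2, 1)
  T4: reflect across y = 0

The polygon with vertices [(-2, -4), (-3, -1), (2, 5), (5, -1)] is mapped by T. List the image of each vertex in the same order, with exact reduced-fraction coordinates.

T1 shear: x ← x − 1·y: (-2, -4) → (2, -4); (-3, -1) → (-2, -1); (2, 5) → (-3, 5); (5, -1) → (6, -1)
T2 scale by (-2, 3/2): (2, -4) → (-4, -6); (-2, -1) → (4, -3/2); (-3, 5) → (6, 15/2); (6, -1) → (-12, -3/2)
T3 scale by (-2, 1): (-4, -6) → (8, -6); (4, -3/2) → (-8, -3/2); (6, 15/2) → (-12, 15/2); (-12, -3/2) → (24, -3/2)
T4 reflect across y = 0: (8, -6) → (8, 6); (-8, -3/2) → (-8, 3/2); (-12, 15/2) → (-12, -15/2); (24, -3/2) → (24, 3/2)

image vertices: (8, 6), (-8, 3/2), (-12, -15/2), (24, 3/2)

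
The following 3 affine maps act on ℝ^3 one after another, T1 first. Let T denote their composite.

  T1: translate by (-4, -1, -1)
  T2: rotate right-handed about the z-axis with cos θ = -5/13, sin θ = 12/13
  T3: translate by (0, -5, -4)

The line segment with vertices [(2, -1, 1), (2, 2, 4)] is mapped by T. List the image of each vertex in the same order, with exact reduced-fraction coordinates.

image vertices: (34/13, -79/13, -4), (-2/13, -94/13, -1)

T1 translate by (-4, -1, -1): (2, -1, 1) → (-2, -2, 0); (2, 2, 4) → (-2, 1, 3)
T2 rotate right-handed about the z-axis with cos θ = -5/13, sin θ = 12/13: (-2, -2, 0) → (34/13, -14/13, 0); (-2, 1, 3) → (-2/13, -29/13, 3)
T3 translate by (0, -5, -4): (34/13, -14/13, 0) → (34/13, -79/13, -4); (-2/13, -29/13, 3) → (-2/13, -94/13, -1)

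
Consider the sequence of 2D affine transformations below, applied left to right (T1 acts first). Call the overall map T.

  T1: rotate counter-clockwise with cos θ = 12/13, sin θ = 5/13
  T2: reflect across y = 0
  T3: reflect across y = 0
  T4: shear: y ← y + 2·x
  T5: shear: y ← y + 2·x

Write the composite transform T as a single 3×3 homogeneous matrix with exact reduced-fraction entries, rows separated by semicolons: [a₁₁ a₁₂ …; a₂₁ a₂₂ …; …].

T1 = [12/13 -5/13 0; 5/13 12/13 0; 0 0 1]
T2·T1 = [12/13 -5/13 0; -5/13 -12/13 0; 0 0 1]
T3·…·T1 = [12/13 -5/13 0; 5/13 12/13 0; 0 0 1]
T4·…·T1 = [12/13 -5/13 0; 29/13 2/13 0; 0 0 1]
T5·…·T1 = [12/13 -5/13 0; 53/13 -8/13 0; 0 0 1]

T = [12/13 -5/13 0; 53/13 -8/13 0; 0 0 1]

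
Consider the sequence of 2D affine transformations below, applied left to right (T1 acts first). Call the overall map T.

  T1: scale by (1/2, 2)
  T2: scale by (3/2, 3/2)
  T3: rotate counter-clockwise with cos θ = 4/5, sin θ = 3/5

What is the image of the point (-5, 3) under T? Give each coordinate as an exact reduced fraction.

T1 scale by (1/2, 2): (-5, 3) → (-5/2, 6)
T2 scale by (3/2, 3/2): (-5/2, 6) → (-15/4, 9)
T3 rotate counter-clockwise with cos θ = 4/5, sin θ = 3/5: (-15/4, 9) → (-42/5, 99/20)

T(p) = (-42/5, 99/20)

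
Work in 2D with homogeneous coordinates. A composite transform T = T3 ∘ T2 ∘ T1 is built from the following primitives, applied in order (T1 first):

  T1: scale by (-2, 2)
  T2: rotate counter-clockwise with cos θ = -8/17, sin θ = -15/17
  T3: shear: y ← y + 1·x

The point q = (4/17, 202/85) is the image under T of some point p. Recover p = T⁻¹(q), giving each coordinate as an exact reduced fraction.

p = (1, -2/5)

T1 = [-2 0 0; 0 2 0; 0 0 1]
T2·T1 = [16/17 30/17 0; 30/17 -16/17 0; 0 0 1]
T3·…·T1 = [16/17 30/17 0; 46/17 14/17 0; 0 0 1]
det M = -4; M⁻¹ = [-7/34 15/34 0; 23/34 -4/17 0; 0 0 1]
M⁻¹ · (4/17, 202/85)ᵀ = (1, -2/5)ᵀ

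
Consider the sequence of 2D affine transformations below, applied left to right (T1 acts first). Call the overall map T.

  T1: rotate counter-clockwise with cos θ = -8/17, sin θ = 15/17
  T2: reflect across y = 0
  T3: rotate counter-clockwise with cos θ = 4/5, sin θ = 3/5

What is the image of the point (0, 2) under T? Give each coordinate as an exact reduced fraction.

T(p) = (-168/85, -26/85)

T1 rotate counter-clockwise with cos θ = -8/17, sin θ = 15/17: (0, 2) → (-30/17, -16/17)
T2 reflect across y = 0: (-30/17, -16/17) → (-30/17, 16/17)
T3 rotate counter-clockwise with cos θ = 4/5, sin θ = 3/5: (-30/17, 16/17) → (-168/85, -26/85)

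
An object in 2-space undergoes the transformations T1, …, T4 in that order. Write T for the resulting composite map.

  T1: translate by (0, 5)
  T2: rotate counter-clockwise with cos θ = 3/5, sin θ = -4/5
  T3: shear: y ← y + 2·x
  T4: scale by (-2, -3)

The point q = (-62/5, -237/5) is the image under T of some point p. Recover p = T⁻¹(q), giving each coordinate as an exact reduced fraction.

p = (1, 2)

T1 = [1 0 0; 0 1 5; 0 0 1]
T2·T1 = [3/5 4/5 4; -4/5 3/5 3; 0 0 1]
T3·…·T1 = [3/5 4/5 4; 2/5 11/5 11; 0 0 1]
T4·…·T1 = [-6/5 -8/5 -8; -6/5 -33/5 -33; 0 0 1]
det M = 6; M⁻¹ = [-11/10 4/15 0; 1/5 -1/5 -5; 0 0 1]
M⁻¹ · (-62/5, -237/5)ᵀ = (1, 2)ᵀ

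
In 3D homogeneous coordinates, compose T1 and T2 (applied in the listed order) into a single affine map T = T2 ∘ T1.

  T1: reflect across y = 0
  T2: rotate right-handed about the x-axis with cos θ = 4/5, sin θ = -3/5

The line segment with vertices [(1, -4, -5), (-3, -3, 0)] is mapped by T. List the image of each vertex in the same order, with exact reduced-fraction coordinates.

image vertices: (1, 1/5, -32/5), (-3, 12/5, -9/5)

T1 reflect across y = 0: (1, -4, -5) → (1, 4, -5); (-3, -3, 0) → (-3, 3, 0)
T2 rotate right-handed about the x-axis with cos θ = 4/5, sin θ = -3/5: (1, 4, -5) → (1, 1/5, -32/5); (-3, 3, 0) → (-3, 12/5, -9/5)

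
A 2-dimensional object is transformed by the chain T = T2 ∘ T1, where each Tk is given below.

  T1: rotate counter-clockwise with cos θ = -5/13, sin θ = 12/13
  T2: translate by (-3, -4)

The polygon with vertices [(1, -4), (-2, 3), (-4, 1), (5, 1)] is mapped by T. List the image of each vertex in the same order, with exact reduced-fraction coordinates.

T1 rotate counter-clockwise with cos θ = -5/13, sin θ = 12/13: (1, -4) → (43/13, 32/13); (-2, 3) → (-2, -3); (-4, 1) → (8/13, -53/13); (5, 1) → (-37/13, 55/13)
T2 translate by (-3, -4): (43/13, 32/13) → (4/13, -20/13); (-2, -3) → (-5, -7); (8/13, -53/13) → (-31/13, -105/13); (-37/13, 55/13) → (-76/13, 3/13)

image vertices: (4/13, -20/13), (-5, -7), (-31/13, -105/13), (-76/13, 3/13)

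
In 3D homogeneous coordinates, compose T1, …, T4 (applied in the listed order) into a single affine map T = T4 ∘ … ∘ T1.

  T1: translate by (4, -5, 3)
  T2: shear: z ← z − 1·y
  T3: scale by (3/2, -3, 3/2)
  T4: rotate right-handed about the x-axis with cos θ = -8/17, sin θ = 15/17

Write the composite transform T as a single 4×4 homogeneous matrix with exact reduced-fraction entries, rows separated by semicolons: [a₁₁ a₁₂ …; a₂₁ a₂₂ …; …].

T = [3/2 0 0 6; 0 93/34 -45/34 -300/17; 0 -33/17 -12/17 129/17; 0 0 0 1]

T1 = [1 0 0 4; 0 1 0 -5; 0 0 1 3; 0 0 0 1]
T2·T1 = [1 0 0 4; 0 1 0 -5; 0 -1 1 8; 0 0 0 1]
T3·…·T1 = [3/2 0 0 6; 0 -3 0 15; 0 -3/2 3/2 12; 0 0 0 1]
T4·…·T1 = [3/2 0 0 6; 0 93/34 -45/34 -300/17; 0 -33/17 -12/17 129/17; 0 0 0 1]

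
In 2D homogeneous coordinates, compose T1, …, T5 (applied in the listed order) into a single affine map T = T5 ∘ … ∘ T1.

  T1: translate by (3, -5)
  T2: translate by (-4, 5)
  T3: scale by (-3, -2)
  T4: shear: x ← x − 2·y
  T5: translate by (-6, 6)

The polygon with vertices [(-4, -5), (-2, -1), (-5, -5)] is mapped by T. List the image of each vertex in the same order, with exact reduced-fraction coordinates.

T1 translate by (3, -5): (-4, -5) → (-1, -10); (-2, -1) → (1, -6); (-5, -5) → (-2, -10)
T2 translate by (-4, 5): (-1, -10) → (-5, -5); (1, -6) → (-3, -1); (-2, -10) → (-6, -5)
T3 scale by (-3, -2): (-5, -5) → (15, 10); (-3, -1) → (9, 2); (-6, -5) → (18, 10)
T4 shear: x ← x − 2·y: (15, 10) → (-5, 10); (9, 2) → (5, 2); (18, 10) → (-2, 10)
T5 translate by (-6, 6): (-5, 10) → (-11, 16); (5, 2) → (-1, 8); (-2, 10) → (-8, 16)

image vertices: (-11, 16), (-1, 8), (-8, 16)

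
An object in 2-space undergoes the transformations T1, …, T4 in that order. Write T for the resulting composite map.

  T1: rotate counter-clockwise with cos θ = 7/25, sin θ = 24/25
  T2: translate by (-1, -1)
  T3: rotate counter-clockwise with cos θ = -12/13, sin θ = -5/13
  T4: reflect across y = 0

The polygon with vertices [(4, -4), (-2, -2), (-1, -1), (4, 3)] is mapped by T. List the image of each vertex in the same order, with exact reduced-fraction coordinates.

T1 rotate counter-clockwise with cos θ = 7/25, sin θ = 24/25: (4, -4) → (124/25, 68/25); (-2, -2) → (34/25, -62/25); (-1, -1) → (17/25, -31/25); (4, 3) → (-44/25, 117/25)
T2 translate by (-1, -1): (124/25, 68/25) → (99/25, 43/25); (34/25, -62/25) → (9/25, -87/25); (17/25, -31/25) → (-8/25, -56/25); (-44/25, 117/25) → (-69/25, 92/25)
T3 rotate counter-clockwise with cos θ = -12/13, sin θ = -5/13: (99/25, 43/25) → (-973/325, -1011/325); (9/25, -87/25) → (-543/325, 999/325); (-8/25, -56/25) → (-184/325, 712/325); (-69/25, 92/25) → (1288/325, -759/325)
T4 reflect across y = 0: (-973/325, -1011/325) → (-973/325, 1011/325); (-543/325, 999/325) → (-543/325, -999/325); (-184/325, 712/325) → (-184/325, -712/325); (1288/325, -759/325) → (1288/325, 759/325)

image vertices: (-973/325, 1011/325), (-543/325, -999/325), (-184/325, -712/325), (1288/325, 759/325)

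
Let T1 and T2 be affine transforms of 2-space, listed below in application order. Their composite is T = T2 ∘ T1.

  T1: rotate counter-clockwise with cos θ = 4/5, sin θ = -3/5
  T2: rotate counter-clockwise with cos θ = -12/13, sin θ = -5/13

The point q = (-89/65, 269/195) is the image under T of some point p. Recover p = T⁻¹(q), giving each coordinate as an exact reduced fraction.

T1 = [4/5 3/5 0; -3/5 4/5 0; 0 0 1]
T2·T1 = [-63/65 -16/65 0; 16/65 -63/65 0; 0 0 1]
det M = 1; M⁻¹ = [-63/65 16/65 0; -16/65 -63/65 0; 0 0 1]
M⁻¹ · (-89/65, 269/195)ᵀ = (5/3, -1)ᵀ

p = (5/3, -1)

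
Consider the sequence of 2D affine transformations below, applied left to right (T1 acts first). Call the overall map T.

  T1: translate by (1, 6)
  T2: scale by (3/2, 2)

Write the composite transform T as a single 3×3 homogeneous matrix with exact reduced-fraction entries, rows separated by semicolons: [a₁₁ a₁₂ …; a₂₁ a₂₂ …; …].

T1 = [1 0 1; 0 1 6; 0 0 1]
T2·T1 = [3/2 0 3/2; 0 2 12; 0 0 1]

T = [3/2 0 3/2; 0 2 12; 0 0 1]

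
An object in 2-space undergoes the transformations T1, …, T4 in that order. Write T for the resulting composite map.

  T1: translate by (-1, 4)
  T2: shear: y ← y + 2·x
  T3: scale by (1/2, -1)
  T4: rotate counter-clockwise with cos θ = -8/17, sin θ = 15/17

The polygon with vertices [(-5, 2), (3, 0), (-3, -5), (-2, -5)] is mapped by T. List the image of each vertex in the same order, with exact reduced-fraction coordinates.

T1 translate by (-1, 4): (-5, 2) → (-6, 6); (3, 0) → (2, 4); (-3, -5) → (-4, -1); (-2, -5) → (-3, -1)
T2 shear: y ← y + 2·x: (-6, 6) → (-6, -6); (2, 4) → (2, 8); (-4, -1) → (-4, -9); (-3, -1) → (-3, -7)
T3 scale by (1/2, -1): (-6, -6) → (-3, 6); (2, 8) → (1, -8); (-4, -9) → (-2, 9); (-3, -7) → (-3/2, 7)
T4 rotate counter-clockwise with cos θ = -8/17, sin θ = 15/17: (-3, 6) → (-66/17, -93/17); (1, -8) → (112/17, 79/17); (-2, 9) → (-7, -6); (-3/2, 7) → (-93/17, -157/34)

image vertices: (-66/17, -93/17), (112/17, 79/17), (-7, -6), (-93/17, -157/34)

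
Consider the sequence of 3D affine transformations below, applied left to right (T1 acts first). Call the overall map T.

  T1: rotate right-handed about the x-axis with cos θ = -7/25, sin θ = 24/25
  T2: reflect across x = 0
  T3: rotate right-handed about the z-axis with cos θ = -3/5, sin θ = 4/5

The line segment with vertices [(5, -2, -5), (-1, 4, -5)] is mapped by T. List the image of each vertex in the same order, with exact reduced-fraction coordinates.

T1 rotate right-handed about the x-axis with cos θ = -7/25, sin θ = 24/25: (5, -2, -5) → (5, 134/25, -13/25); (-1, 4, -5) → (-1, 92/25, 131/25)
T2 reflect across x = 0: (5, 134/25, -13/25) → (-5, 134/25, -13/25); (-1, 92/25, 131/25) → (1, 92/25, 131/25)
T3 rotate right-handed about the z-axis with cos θ = -3/5, sin θ = 4/5: (-5, 134/25, -13/25) → (-161/125, -902/125, -13/25); (1, 92/25, 131/25) → (-443/125, -176/125, 131/25)

image vertices: (-161/125, -902/125, -13/25), (-443/125, -176/125, 131/25)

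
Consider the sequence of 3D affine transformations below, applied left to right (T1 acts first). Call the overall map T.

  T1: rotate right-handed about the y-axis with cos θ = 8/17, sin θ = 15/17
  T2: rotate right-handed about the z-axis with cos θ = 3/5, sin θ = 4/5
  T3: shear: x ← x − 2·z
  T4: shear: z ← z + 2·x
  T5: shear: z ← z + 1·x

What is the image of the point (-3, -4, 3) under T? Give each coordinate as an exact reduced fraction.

T1 rotate right-handed about the y-axis with cos θ = 8/17, sin θ = 15/17: (-3, -4, 3) → (21/17, -4, 69/17)
T2 rotate right-handed about the z-axis with cos θ = 3/5, sin θ = 4/5: (21/17, -4, 69/17) → (67/17, -24/17, 69/17)
T3 shear: x ← x − 2·z: (67/17, -24/17, 69/17) → (-71/17, -24/17, 69/17)
T4 shear: z ← z + 2·x: (-71/17, -24/17, 69/17) → (-71/17, -24/17, -73/17)
T5 shear: z ← z + 1·x: (-71/17, -24/17, -73/17) → (-71/17, -24/17, -144/17)

T(p) = (-71/17, -24/17, -144/17)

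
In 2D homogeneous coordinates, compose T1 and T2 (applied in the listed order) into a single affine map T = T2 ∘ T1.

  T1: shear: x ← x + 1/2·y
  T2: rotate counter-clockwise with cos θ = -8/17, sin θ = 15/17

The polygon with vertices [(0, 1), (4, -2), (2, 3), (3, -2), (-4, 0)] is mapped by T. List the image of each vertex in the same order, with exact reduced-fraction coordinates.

T1 shear: x ← x + 1/2·y: (0, 1) → (1/2, 1); (4, -2) → (3, -2); (2, 3) → (7/2, 3); (3, -2) → (2, -2); (-4, 0) → (-4, 0)
T2 rotate counter-clockwise with cos θ = -8/17, sin θ = 15/17: (1/2, 1) → (-19/17, -1/34); (3, -2) → (6/17, 61/17); (7/2, 3) → (-73/17, 57/34); (2, -2) → (14/17, 46/17); (-4, 0) → (32/17, -60/17)

image vertices: (-19/17, -1/34), (6/17, 61/17), (-73/17, 57/34), (14/17, 46/17), (32/17, -60/17)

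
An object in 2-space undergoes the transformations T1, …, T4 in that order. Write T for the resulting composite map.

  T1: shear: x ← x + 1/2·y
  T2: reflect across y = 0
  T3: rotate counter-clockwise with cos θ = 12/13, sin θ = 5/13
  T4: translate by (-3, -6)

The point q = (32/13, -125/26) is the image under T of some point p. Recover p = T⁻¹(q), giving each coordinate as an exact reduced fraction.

T1 = [1 1/2 0; 0 1 0; 0 0 1]
T2·T1 = [1 1/2 0; 0 -1 0; 0 0 1]
T3·…·T1 = [12/13 11/13 0; 5/13 -19/26 0; 0 0 1]
T4·…·T1 = [12/13 11/13 -3; 5/13 -19/26 -6; 0 0 1]
det M = -1; M⁻¹ = [19/26 11/13 189/26; 5/13 -12/13 -57/13; 0 0 1]
M⁻¹ · (32/13, -125/26)ᵀ = (5, 1)ᵀ

p = (5, 1)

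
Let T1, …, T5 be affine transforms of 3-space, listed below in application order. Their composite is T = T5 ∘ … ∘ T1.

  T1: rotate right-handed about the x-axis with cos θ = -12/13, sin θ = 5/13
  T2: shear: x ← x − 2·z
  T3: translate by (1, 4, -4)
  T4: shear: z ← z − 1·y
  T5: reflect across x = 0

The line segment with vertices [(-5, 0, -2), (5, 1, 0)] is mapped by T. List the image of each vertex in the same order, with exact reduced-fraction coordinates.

T1 rotate right-handed about the x-axis with cos θ = -12/13, sin θ = 5/13: (-5, 0, -2) → (-5, 10/13, 24/13); (5, 1, 0) → (5, -12/13, 5/13)
T2 shear: x ← x − 2·z: (-5, 10/13, 24/13) → (-113/13, 10/13, 24/13); (5, -12/13, 5/13) → (55/13, -12/13, 5/13)
T3 translate by (1, 4, -4): (-113/13, 10/13, 24/13) → (-100/13, 62/13, -28/13); (55/13, -12/13, 5/13) → (68/13, 40/13, -47/13)
T4 shear: z ← z − 1·y: (-100/13, 62/13, -28/13) → (-100/13, 62/13, -90/13); (68/13, 40/13, -47/13) → (68/13, 40/13, -87/13)
T5 reflect across x = 0: (-100/13, 62/13, -90/13) → (100/13, 62/13, -90/13); (68/13, 40/13, -87/13) → (-68/13, 40/13, -87/13)

image vertices: (100/13, 62/13, -90/13), (-68/13, 40/13, -87/13)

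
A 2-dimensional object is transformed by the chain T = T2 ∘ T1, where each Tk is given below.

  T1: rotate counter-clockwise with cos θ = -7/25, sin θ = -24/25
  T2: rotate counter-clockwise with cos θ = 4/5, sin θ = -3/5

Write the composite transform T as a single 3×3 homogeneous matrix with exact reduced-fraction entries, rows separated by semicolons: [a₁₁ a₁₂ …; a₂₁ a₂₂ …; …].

T = [-4/5 3/5 0; -3/5 -4/5 0; 0 0 1]

T1 = [-7/25 24/25 0; -24/25 -7/25 0; 0 0 1]
T2·T1 = [-4/5 3/5 0; -3/5 -4/5 0; 0 0 1]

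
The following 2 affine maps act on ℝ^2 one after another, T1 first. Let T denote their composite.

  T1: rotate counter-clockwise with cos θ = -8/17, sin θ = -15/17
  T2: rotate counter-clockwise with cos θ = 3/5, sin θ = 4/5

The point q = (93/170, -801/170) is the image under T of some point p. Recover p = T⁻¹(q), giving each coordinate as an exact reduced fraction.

T1 = [-8/17 15/17 0; -15/17 -8/17 0; 0 0 1]
T2·T1 = [36/85 77/85 0; -77/85 36/85 0; 0 0 1]
det M = 1; M⁻¹ = [36/85 -77/85 0; 77/85 36/85 0; 0 0 1]
M⁻¹ · (93/170, -801/170)ᵀ = (9/2, -3/2)ᵀ

p = (9/2, -3/2)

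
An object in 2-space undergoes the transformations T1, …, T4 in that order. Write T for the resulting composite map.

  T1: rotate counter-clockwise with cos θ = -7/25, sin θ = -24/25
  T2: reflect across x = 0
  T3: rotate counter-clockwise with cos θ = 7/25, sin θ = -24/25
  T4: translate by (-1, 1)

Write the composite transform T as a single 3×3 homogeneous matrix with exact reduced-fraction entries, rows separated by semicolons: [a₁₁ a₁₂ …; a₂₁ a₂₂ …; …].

T1 = [-7/25 24/25 0; -24/25 -7/25 0; 0 0 1]
T2·T1 = [7/25 -24/25 0; -24/25 -7/25 0; 0 0 1]
T3·…·T1 = [-527/625 -336/625 0; -336/625 527/625 0; 0 0 1]
T4·…·T1 = [-527/625 -336/625 -1; -336/625 527/625 1; 0 0 1]

T = [-527/625 -336/625 -1; -336/625 527/625 1; 0 0 1]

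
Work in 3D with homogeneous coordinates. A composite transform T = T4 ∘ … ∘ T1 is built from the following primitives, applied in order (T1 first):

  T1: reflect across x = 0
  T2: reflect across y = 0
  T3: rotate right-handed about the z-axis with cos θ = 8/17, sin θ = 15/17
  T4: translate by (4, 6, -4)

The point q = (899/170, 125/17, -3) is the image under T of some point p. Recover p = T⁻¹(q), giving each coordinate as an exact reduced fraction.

T1 = [-1 0 0 0; 0 1 0 0; 0 0 1 0; 0 0 0 1]
T2·T1 = [-1 0 0 0; 0 -1 0 0; 0 0 1 0; 0 0 0 1]
T3·…·T1 = [-8/17 15/17 0 0; -15/17 -8/17 0 0; 0 0 1 0; 0 0 0 1]
T4·…·T1 = [-8/17 15/17 0 4; -15/17 -8/17 0 6; 0 0 1 -4; 0 0 0 1]
det M = 1; M⁻¹ = [-8/17 -15/17 0 122/17; 15/17 -8/17 0 -12/17; 0 0 1 4; 0 0 0 1]
M⁻¹ · (899/170, 125/17, -3)ᵀ = (-9/5, 1/2, 1)ᵀ

p = (-9/5, 1/2, 1)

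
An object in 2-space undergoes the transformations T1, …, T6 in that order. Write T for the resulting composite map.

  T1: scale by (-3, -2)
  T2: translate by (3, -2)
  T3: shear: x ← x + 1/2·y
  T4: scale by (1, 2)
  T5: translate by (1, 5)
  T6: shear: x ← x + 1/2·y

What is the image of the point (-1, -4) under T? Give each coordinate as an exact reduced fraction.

T1 scale by (-3, -2): (-1, -4) → (3, 8)
T2 translate by (3, -2): (3, 8) → (6, 6)
T3 shear: x ← x + 1/2·y: (6, 6) → (9, 6)
T4 scale by (1, 2): (9, 6) → (9, 12)
T5 translate by (1, 5): (9, 12) → (10, 17)
T6 shear: x ← x + 1/2·y: (10, 17) → (37/2, 17)

T(p) = (37/2, 17)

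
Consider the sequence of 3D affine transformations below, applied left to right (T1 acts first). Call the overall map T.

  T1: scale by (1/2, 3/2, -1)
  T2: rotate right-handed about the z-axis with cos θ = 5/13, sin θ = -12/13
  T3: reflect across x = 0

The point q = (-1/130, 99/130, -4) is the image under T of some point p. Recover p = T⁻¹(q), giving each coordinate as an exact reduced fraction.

p = (-7/5, 1/5, 4)

T1 = [1/2 0 0 0; 0 3/2 0 0; 0 0 -1 0; 0 0 0 1]
T2·T1 = [5/26 18/13 0 0; -6/13 15/26 0 0; 0 0 -1 0; 0 0 0 1]
T3·…·T1 = [-5/26 -18/13 0 0; -6/13 15/26 0 0; 0 0 -1 0; 0 0 0 1]
det M = 3/4; M⁻¹ = [-10/13 -24/13 0 0; -8/13 10/39 0 0; 0 0 -1 0; 0 0 0 1]
M⁻¹ · (-1/130, 99/130, -4)ᵀ = (-7/5, 1/5, 4)ᵀ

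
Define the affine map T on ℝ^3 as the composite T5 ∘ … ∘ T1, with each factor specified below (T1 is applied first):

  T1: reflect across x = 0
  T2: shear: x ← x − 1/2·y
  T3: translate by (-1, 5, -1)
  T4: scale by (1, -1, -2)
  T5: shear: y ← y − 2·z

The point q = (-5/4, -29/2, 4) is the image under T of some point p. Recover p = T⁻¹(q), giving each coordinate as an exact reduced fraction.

p = (-1/2, 3/2, -1)

T1 = [-1 0 0 0; 0 1 0 0; 0 0 1 0; 0 0 0 1]
T2·T1 = [-1 -1/2 0 0; 0 1 0 0; 0 0 1 0; 0 0 0 1]
T3·…·T1 = [-1 -1/2 0 -1; 0 1 0 5; 0 0 1 -1; 0 0 0 1]
T4·…·T1 = [-1 -1/2 0 -1; 0 -1 0 -5; 0 0 -2 2; 0 0 0 1]
T5·…·T1 = [-1 -1/2 0 -1; 0 -1 4 -9; 0 0 -2 2; 0 0 0 1]
det M = -2; M⁻¹ = [-1 1/2 1 3/2; 0 -1 -2 -5; 0 0 -1/2 1; 0 0 0 1]
M⁻¹ · (-5/4, -29/2, 4)ᵀ = (-1/2, 3/2, -1)ᵀ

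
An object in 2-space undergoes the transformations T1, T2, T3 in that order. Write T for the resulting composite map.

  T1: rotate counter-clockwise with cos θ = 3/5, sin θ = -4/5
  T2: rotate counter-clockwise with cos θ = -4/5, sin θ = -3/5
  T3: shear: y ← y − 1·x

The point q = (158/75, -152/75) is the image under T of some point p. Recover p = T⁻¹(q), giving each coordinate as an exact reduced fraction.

T1 = [3/5 4/5 0; -4/5 3/5 0; 0 0 1]
T2·T1 = [-24/25 -7/25 0; 7/25 -24/25 0; 0 0 1]
T3·…·T1 = [-24/25 -7/25 0; 31/25 -17/25 0; 0 0 1]
det M = 1; M⁻¹ = [-17/25 7/25 0; -31/25 -24/25 0; 0 0 1]
M⁻¹ · (158/75, -152/75)ᵀ = (-2, -2/3)ᵀ

p = (-2, -2/3)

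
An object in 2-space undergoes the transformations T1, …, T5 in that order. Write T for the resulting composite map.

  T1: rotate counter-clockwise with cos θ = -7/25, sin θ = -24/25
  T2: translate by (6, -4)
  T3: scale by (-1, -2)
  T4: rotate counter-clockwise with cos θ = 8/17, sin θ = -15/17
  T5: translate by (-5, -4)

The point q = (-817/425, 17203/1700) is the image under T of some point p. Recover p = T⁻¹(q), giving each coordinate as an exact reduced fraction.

T1 = [-7/25 24/25 0; -24/25 -7/25 0; 0 0 1]
T2·T1 = [-7/25 24/25 6; -24/25 -7/25 -4; 0 0 1]
T3·…·T1 = [7/25 -24/25 -6; 48/25 14/25 8; 0 0 1]
T4·…·T1 = [776/425 18/425 72/17; 279/425 472/425 154/17; 0 0 1]
T5·…·T1 = [776/425 18/425 -13/17; 279/425 472/425 86/17; 0 0 1]
det M = 2; M⁻¹ = [236/425 -9/425 226/425; -279/850 388/425 -4139/850; 0 0 1]
M⁻¹ · (-817/425, 17203/1700)ᵀ = (-3/4, 5)ᵀ

p = (-3/4, 5)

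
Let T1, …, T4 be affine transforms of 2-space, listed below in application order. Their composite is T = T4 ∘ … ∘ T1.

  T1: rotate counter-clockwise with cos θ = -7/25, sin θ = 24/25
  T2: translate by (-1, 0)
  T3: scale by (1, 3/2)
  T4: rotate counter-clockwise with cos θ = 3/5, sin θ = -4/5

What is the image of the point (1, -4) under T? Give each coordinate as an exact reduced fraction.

T(p) = (504/125, -22/125)

T1 rotate counter-clockwise with cos θ = -7/25, sin θ = 24/25: (1, -4) → (89/25, 52/25)
T2 translate by (-1, 0): (89/25, 52/25) → (64/25, 52/25)
T3 scale by (1, 3/2): (64/25, 52/25) → (64/25, 78/25)
T4 rotate counter-clockwise with cos θ = 3/5, sin θ = -4/5: (64/25, 78/25) → (504/125, -22/125)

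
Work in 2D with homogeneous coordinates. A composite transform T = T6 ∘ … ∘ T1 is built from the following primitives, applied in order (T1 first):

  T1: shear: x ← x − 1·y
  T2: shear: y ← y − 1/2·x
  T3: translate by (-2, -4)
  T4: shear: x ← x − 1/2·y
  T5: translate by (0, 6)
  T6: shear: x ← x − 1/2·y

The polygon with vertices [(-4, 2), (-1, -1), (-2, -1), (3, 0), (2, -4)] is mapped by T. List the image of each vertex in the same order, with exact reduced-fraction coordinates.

T1 shear: x ← x − 1·y: (-4, 2) → (-6, 2); (-1, -1) → (0, -1); (-2, -1) → (-1, -1); (3, 0) → (3, 0); (2, -4) → (6, -4)
T2 shear: y ← y − 1/2·x: (-6, 2) → (-6, 5); (0, -1) → (0, -1); (-1, -1) → (-1, -1/2); (3, 0) → (3, -3/2); (6, -4) → (6, -7)
T3 translate by (-2, -4): (-6, 5) → (-8, 1); (0, -1) → (-2, -5); (-1, -1/2) → (-3, -9/2); (3, -3/2) → (1, -11/2); (6, -7) → (4, -11)
T4 shear: x ← x − 1/2·y: (-8, 1) → (-17/2, 1); (-2, -5) → (1/2, -5); (-3, -9/2) → (-3/4, -9/2); (1, -11/2) → (15/4, -11/2); (4, -11) → (19/2, -11)
T5 translate by (0, 6): (-17/2, 1) → (-17/2, 7); (1/2, -5) → (1/2, 1); (-3/4, -9/2) → (-3/4, 3/2); (15/4, -11/2) → (15/4, 1/2); (19/2, -11) → (19/2, -5)
T6 shear: x ← x − 1/2·y: (-17/2, 7) → (-12, 7); (1/2, 1) → (0, 1); (-3/4, 3/2) → (-3/2, 3/2); (15/4, 1/2) → (7/2, 1/2); (19/2, -5) → (12, -5)

image vertices: (-12, 7), (0, 1), (-3/2, 3/2), (7/2, 1/2), (12, -5)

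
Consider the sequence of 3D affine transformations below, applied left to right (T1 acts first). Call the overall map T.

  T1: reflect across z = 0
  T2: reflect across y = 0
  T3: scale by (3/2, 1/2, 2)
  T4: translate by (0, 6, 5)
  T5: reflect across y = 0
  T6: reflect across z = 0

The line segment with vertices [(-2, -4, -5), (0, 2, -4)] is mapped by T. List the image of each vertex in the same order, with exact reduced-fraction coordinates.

T1 reflect across z = 0: (-2, -4, -5) → (-2, -4, 5); (0, 2, -4) → (0, 2, 4)
T2 reflect across y = 0: (-2, -4, 5) → (-2, 4, 5); (0, 2, 4) → (0, -2, 4)
T3 scale by (3/2, 1/2, 2): (-2, 4, 5) → (-3, 2, 10); (0, -2, 4) → (0, -1, 8)
T4 translate by (0, 6, 5): (-3, 2, 10) → (-3, 8, 15); (0, -1, 8) → (0, 5, 13)
T5 reflect across y = 0: (-3, 8, 15) → (-3, -8, 15); (0, 5, 13) → (0, -5, 13)
T6 reflect across z = 0: (-3, -8, 15) → (-3, -8, -15); (0, -5, 13) → (0, -5, -13)

image vertices: (-3, -8, -15), (0, -5, -13)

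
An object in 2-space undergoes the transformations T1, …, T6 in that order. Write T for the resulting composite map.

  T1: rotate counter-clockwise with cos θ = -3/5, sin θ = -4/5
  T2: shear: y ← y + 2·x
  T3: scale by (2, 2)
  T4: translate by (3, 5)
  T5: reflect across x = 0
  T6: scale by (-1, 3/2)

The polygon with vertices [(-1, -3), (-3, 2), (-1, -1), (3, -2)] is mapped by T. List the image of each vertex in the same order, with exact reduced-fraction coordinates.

T1 rotate counter-clockwise with cos θ = -3/5, sin θ = -4/5: (-1, -3) → (-9/5, 13/5); (-3, 2) → (17/5, 6/5); (-1, -1) → (-1/5, 7/5); (3, -2) → (-17/5, -6/5)
T2 shear: y ← y + 2·x: (-9/5, 13/5) → (-9/5, -1); (17/5, 6/5) → (17/5, 8); (-1/5, 7/5) → (-1/5, 1); (-17/5, -6/5) → (-17/5, -8)
T3 scale by (2, 2): (-9/5, -1) → (-18/5, -2); (17/5, 8) → (34/5, 16); (-1/5, 1) → (-2/5, 2); (-17/5, -8) → (-34/5, -16)
T4 translate by (3, 5): (-18/5, -2) → (-3/5, 3); (34/5, 16) → (49/5, 21); (-2/5, 2) → (13/5, 7); (-34/5, -16) → (-19/5, -11)
T5 reflect across x = 0: (-3/5, 3) → (3/5, 3); (49/5, 21) → (-49/5, 21); (13/5, 7) → (-13/5, 7); (-19/5, -11) → (19/5, -11)
T6 scale by (-1, 3/2): (3/5, 3) → (-3/5, 9/2); (-49/5, 21) → (49/5, 63/2); (-13/5, 7) → (13/5, 21/2); (19/5, -11) → (-19/5, -33/2)

image vertices: (-3/5, 9/2), (49/5, 63/2), (13/5, 21/2), (-19/5, -33/2)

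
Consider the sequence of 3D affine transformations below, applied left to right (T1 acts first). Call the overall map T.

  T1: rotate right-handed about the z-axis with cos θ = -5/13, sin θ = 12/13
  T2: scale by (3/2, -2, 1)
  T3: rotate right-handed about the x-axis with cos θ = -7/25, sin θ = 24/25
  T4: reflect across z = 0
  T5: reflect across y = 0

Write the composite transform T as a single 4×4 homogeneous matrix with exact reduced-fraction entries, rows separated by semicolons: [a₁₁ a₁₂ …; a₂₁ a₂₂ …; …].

T1 = [-5/13 -12/13 0 0; 12/13 -5/13 0 0; 0 0 1 0; 0 0 0 1]
T2·T1 = [-15/26 -18/13 0 0; -24/13 10/13 0 0; 0 0 1 0; 0 0 0 1]
T3·…·T1 = [-15/26 -18/13 0 0; 168/325 -14/65 -24/25 0; -576/325 48/65 -7/25 0; 0 0 0 1]
T4·…·T1 = [-15/26 -18/13 0 0; 168/325 -14/65 -24/25 0; 576/325 -48/65 7/25 0; 0 0 0 1]
T5·…·T1 = [-15/26 -18/13 0 0; -168/325 14/65 24/25 0; 576/325 -48/65 7/25 0; 0 0 0 1]

T = [-15/26 -18/13 0 0; -168/325 14/65 24/25 0; 576/325 -48/65 7/25 0; 0 0 0 1]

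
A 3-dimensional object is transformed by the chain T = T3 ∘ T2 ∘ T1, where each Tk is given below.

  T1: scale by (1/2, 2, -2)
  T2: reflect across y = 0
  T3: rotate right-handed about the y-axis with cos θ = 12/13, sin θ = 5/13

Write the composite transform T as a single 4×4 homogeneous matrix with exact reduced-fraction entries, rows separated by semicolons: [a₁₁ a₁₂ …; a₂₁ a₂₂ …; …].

T1 = [1/2 0 0 0; 0 2 0 0; 0 0 -2 0; 0 0 0 1]
T2·T1 = [1/2 0 0 0; 0 -2 0 0; 0 0 -2 0; 0 0 0 1]
T3·…·T1 = [6/13 0 -10/13 0; 0 -2 0 0; -5/26 0 -24/13 0; 0 0 0 1]

T = [6/13 0 -10/13 0; 0 -2 0 0; -5/26 0 -24/13 0; 0 0 0 1]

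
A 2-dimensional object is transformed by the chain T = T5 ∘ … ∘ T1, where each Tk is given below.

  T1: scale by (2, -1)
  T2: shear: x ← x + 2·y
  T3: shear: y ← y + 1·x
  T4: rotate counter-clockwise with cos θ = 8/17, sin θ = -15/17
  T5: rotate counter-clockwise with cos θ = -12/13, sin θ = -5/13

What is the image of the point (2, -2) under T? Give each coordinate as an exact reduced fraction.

T1 scale by (2, -1): (2, -2) → (4, 2)
T2 shear: x ← x + 2·y: (4, 2) → (8, 2)
T3 shear: y ← y + 1·x: (8, 2) → (8, 10)
T4 rotate counter-clockwise with cos θ = 8/17, sin θ = -15/17: (8, 10) → (214/17, -40/17)
T5 rotate counter-clockwise with cos θ = -12/13, sin θ = -5/13: (214/17, -40/17) → (-2768/221, -590/221)

T(p) = (-2768/221, -590/221)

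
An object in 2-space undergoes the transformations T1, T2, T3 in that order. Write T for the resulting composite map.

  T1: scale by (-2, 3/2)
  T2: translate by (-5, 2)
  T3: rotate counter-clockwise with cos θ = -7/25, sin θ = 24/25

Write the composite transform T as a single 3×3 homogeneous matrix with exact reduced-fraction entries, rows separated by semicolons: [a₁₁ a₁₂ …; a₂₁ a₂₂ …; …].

T1 = [-2 0 0; 0 3/2 0; 0 0 1]
T2·T1 = [-2 0 -5; 0 3/2 2; 0 0 1]
T3·…·T1 = [14/25 -36/25 -13/25; -48/25 -21/50 -134/25; 0 0 1]

T = [14/25 -36/25 -13/25; -48/25 -21/50 -134/25; 0 0 1]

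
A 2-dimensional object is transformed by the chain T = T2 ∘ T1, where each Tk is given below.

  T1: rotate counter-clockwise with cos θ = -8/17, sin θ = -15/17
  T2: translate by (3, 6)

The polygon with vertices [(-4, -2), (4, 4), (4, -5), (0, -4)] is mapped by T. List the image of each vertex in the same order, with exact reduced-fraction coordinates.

T1 rotate counter-clockwise with cos θ = -8/17, sin θ = -15/17: (-4, -2) → (2/17, 76/17); (4, 4) → (28/17, -92/17); (4, -5) → (-107/17, -20/17); (0, -4) → (-60/17, 32/17)
T2 translate by (3, 6): (2/17, 76/17) → (53/17, 178/17); (28/17, -92/17) → (79/17, 10/17); (-107/17, -20/17) → (-56/17, 82/17); (-60/17, 32/17) → (-9/17, 134/17)

image vertices: (53/17, 178/17), (79/17, 10/17), (-56/17, 82/17), (-9/17, 134/17)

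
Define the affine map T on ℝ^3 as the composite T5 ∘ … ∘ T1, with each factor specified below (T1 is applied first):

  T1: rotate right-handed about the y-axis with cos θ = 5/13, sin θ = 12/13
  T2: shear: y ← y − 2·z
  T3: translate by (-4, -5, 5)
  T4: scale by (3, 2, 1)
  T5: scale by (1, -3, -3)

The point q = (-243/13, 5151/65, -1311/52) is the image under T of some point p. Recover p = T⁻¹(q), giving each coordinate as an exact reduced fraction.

p = (-4, -7/5, -3/4)

T1 = [5/13 0 12/13 0; 0 1 0 0; -12/13 0 5/13 0; 0 0 0 1]
T2·T1 = [5/13 0 12/13 0; 24/13 1 -10/13 0; -12/13 0 5/13 0; 0 0 0 1]
T3·…·T1 = [5/13 0 12/13 -4; 24/13 1 -10/13 -5; -12/13 0 5/13 5; 0 0 0 1]
T4·…·T1 = [15/13 0 36/13 -12; 48/13 2 -20/13 -10; -12/13 0 5/13 5; 0 0 0 1]
T5·…·T1 = [15/13 0 36/13 -12; -144/13 -6 60/13 30; 36/13 0 -15/13 -15; 0 0 0 1]
det M = 54; M⁻¹ = [5/39 0 4/13 80/13; 0 -1/6 -2/3 -5; 4/13 0 -5/39 23/13; 0 0 0 1]
M⁻¹ · (-243/13, 5151/65, -1311/52)ᵀ = (-4, -7/5, -3/4)ᵀ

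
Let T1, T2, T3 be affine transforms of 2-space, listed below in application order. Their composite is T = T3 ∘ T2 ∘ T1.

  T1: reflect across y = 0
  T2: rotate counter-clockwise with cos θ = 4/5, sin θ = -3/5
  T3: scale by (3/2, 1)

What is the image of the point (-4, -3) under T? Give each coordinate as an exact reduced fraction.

T(p) = (-21/10, 24/5)

T1 reflect across y = 0: (-4, -3) → (-4, 3)
T2 rotate counter-clockwise with cos θ = 4/5, sin θ = -3/5: (-4, 3) → (-7/5, 24/5)
T3 scale by (3/2, 1): (-7/5, 24/5) → (-21/10, 24/5)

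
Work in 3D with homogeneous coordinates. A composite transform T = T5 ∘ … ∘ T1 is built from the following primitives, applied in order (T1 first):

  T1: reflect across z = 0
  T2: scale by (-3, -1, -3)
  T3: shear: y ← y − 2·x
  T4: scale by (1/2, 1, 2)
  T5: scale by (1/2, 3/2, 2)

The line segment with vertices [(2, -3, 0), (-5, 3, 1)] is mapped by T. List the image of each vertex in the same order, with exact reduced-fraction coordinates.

image vertices: (-3/2, 45/2, 0), (15/4, -99/2, 12)

T1 reflect across z = 0: (2, -3, 0) → (2, -3, 0); (-5, 3, 1) → (-5, 3, -1)
T2 scale by (-3, -1, -3): (2, -3, 0) → (-6, 3, 0); (-5, 3, -1) → (15, -3, 3)
T3 shear: y ← y − 2·x: (-6, 3, 0) → (-6, 15, 0); (15, -3, 3) → (15, -33, 3)
T4 scale by (1/2, 1, 2): (-6, 15, 0) → (-3, 15, 0); (15, -33, 3) → (15/2, -33, 6)
T5 scale by (1/2, 3/2, 2): (-3, 15, 0) → (-3/2, 45/2, 0); (15/2, -33, 6) → (15/4, -99/2, 12)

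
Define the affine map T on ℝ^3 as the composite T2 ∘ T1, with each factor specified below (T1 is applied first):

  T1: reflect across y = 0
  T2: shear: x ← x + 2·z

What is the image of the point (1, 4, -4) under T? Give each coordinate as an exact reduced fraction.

T1 reflect across y = 0: (1, 4, -4) → (1, -4, -4)
T2 shear: x ← x + 2·z: (1, -4, -4) → (-7, -4, -4)

T(p) = (-7, -4, -4)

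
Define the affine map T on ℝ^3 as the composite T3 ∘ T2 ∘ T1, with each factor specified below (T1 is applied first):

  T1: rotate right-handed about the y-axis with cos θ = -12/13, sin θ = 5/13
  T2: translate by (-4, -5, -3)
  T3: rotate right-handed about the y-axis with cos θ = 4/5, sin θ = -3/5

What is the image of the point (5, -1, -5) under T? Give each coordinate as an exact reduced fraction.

T(p) = (-536/65, -6, -427/65)

T1 rotate right-handed about the y-axis with cos θ = -12/13, sin θ = 5/13: (5, -1, -5) → (-85/13, -1, 35/13)
T2 translate by (-4, -5, -3): (-85/13, -1, 35/13) → (-137/13, -6, -4/13)
T3 rotate right-handed about the y-axis with cos θ = 4/5, sin θ = -3/5: (-137/13, -6, -4/13) → (-536/65, -6, -427/65)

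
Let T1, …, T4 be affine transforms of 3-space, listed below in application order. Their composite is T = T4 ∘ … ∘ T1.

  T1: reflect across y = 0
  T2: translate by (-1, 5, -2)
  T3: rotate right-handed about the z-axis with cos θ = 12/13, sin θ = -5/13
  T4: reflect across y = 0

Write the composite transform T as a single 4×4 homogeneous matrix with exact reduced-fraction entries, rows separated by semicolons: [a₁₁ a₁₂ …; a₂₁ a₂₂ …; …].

T1 = [1 0 0 0; 0 -1 0 0; 0 0 1 0; 0 0 0 1]
T2·T1 = [1 0 0 -1; 0 -1 0 5; 0 0 1 -2; 0 0 0 1]
T3·…·T1 = [12/13 -5/13 0 1; -5/13 -12/13 0 5; 0 0 1 -2; 0 0 0 1]
T4·…·T1 = [12/13 -5/13 0 1; 5/13 12/13 0 -5; 0 0 1 -2; 0 0 0 1]

T = [12/13 -5/13 0 1; 5/13 12/13 0 -5; 0 0 1 -2; 0 0 0 1]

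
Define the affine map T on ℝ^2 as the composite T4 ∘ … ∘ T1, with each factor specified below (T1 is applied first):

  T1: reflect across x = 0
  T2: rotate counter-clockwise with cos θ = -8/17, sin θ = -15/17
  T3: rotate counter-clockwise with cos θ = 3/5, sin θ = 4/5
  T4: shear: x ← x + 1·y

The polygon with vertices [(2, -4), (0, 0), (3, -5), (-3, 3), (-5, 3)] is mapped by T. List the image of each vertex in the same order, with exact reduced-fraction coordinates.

T1 reflect across x = 0: (2, -4) → (-2, -4); (0, 0) → (0, 0); (3, -5) → (-3, -5); (-3, 3) → (3, 3); (-5, 3) → (5, 3)
T2 rotate counter-clockwise with cos θ = -8/17, sin θ = -15/17: (-2, -4) → (-44/17, 62/17); (0, 0) → (0, 0); (-3, -5) → (-3, 5); (3, 3) → (21/17, -69/17); (5, 3) → (5/17, -99/17)
T3 rotate counter-clockwise with cos θ = 3/5, sin θ = 4/5: (-44/17, 62/17) → (-76/17, 2/17); (0, 0) → (0, 0); (-3, 5) → (-29/5, 3/5); (21/17, -69/17) → (339/85, -123/85); (5/17, -99/17) → (411/85, -277/85)
T4 shear: x ← x + 1·y: (-76/17, 2/17) → (-74/17, 2/17); (0, 0) → (0, 0); (-29/5, 3/5) → (-26/5, 3/5); (339/85, -123/85) → (216/85, -123/85); (411/85, -277/85) → (134/85, -277/85)

image vertices: (-74/17, 2/17), (0, 0), (-26/5, 3/5), (216/85, -123/85), (134/85, -277/85)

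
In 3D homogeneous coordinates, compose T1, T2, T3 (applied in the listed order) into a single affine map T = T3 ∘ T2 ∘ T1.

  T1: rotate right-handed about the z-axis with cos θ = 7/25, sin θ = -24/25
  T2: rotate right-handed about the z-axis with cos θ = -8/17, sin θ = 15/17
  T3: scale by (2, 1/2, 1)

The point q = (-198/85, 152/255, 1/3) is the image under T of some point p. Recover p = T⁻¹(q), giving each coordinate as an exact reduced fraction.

T1 = [7/25 24/25 0 0; -24/25 7/25 0 0; 0 0 1 0; 0 0 0 1]
T2·T1 = [304/425 -297/425 0 0; 297/425 304/425 0 0; 0 0 1 0; 0 0 0 1]
T3·…·T1 = [608/425 -594/425 0 0; 297/850 152/425 0 0; 0 0 1 0; 0 0 0 1]
det M = 1; M⁻¹ = [152/425 594/425 0 0; -297/850 608/425 0 0; 0 0 1 0; 0 0 0 1]
M⁻¹ · (-198/85, 152/255, 1/3)ᵀ = (0, 5/3, 1/3)ᵀ

p = (0, 5/3, 1/3)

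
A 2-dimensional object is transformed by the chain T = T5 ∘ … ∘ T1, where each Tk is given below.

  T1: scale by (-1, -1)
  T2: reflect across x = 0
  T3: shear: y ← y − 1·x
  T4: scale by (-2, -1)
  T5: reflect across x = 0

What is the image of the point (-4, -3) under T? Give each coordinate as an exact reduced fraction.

T1 scale by (-1, -1): (-4, -3) → (4, 3)
T2 reflect across x = 0: (4, 3) → (-4, 3)
T3 shear: y ← y − 1·x: (-4, 3) → (-4, 7)
T4 scale by (-2, -1): (-4, 7) → (8, -7)
T5 reflect across x = 0: (8, -7) → (-8, -7)

T(p) = (-8, -7)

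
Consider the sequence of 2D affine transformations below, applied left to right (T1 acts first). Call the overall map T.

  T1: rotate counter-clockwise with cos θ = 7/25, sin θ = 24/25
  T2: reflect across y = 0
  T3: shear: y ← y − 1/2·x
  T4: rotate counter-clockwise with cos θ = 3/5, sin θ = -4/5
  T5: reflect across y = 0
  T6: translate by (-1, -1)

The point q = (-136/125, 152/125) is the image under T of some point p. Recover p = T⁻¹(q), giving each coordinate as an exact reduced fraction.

p = (1, -3/2)

T1 = [7/25 -24/25 0; 24/25 7/25 0; 0 0 1]
T2·T1 = [7/25 -24/25 0; -24/25 -7/25 0; 0 0 1]
T3·…·T1 = [7/25 -24/25 0; -11/10 1/5 0; 0 0 1]
T4·…·T1 = [-89/125 -52/125 0; -221/250 111/125 0; 0 0 1]
T5·…·T1 = [-89/125 -52/125 0; 221/250 -111/125 0; 0 0 1]
T6·…·T1 = [-89/125 -52/125 -1; 221/250 -111/125 -1; 0 0 1]
det M = 1; M⁻¹ = [-111/125 52/125 -59/125; -221/250 -89/125 -399/250; 0 0 1]
M⁻¹ · (-136/125, 152/125)ᵀ = (1, -3/2)ᵀ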